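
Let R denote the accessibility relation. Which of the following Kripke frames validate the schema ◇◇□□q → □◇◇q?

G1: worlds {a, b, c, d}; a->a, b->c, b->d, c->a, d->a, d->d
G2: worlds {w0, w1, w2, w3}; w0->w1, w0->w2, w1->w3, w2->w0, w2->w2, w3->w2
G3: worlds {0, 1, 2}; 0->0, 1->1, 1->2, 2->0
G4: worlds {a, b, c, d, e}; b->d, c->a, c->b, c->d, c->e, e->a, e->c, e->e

The schema corresponds to a generalized confluence (Geach) condition: ∀x ∀y ∀z ((xR²y ∧ xRz) → ∃w (yR²w ∧ zR²w)).
G1: satisfies the condition.
G2: satisfies the condition.
G3: satisfies the condition.
G4: fails — cR²a, cRa but no w with aR²w and aR²w.

G1, G2, G3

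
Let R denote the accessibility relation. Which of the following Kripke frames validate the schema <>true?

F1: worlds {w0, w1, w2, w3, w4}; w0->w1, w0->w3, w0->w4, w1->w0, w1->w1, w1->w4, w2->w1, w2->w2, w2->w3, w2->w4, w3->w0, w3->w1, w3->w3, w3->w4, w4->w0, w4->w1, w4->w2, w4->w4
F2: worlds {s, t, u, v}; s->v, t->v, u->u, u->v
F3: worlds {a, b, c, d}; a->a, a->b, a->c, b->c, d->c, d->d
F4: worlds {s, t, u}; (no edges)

F1

Frame correspondent (Sahlqvist): forall x exists y Rxy — i.e. seriality.
F1: satisfies the condition.
F2: fails — world v has no successor.
F3: fails — world c has no successor.
F4: fails — world s has no successor.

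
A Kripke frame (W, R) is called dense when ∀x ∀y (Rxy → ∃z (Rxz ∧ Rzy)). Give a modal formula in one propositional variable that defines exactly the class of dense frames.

□□q → □q

A defining formula is □□q → □q (the C4 axiom).
Suppose □□q→□q is valid. Take Rxy and set V(q)={w : xR²w}. Then □□q at x, so □q at x, so q at y, i.e. ∃z(Rxz∧Rzy).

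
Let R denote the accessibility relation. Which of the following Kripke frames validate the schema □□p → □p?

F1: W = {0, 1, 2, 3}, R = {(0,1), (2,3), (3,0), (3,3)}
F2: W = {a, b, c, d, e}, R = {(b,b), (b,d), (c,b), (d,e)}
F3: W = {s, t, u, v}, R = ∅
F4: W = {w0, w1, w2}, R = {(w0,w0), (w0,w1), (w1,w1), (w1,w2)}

F3, F4

The schema corresponds to density: ∀x ∀y (Rxy → ∃z (Rxz ∧ Rzy)).
F1: fails — R01 but no z with R0z and Rz1.
F2: fails — Rde but no z with Rdz and Rze.
F3: holds.
F4: holds.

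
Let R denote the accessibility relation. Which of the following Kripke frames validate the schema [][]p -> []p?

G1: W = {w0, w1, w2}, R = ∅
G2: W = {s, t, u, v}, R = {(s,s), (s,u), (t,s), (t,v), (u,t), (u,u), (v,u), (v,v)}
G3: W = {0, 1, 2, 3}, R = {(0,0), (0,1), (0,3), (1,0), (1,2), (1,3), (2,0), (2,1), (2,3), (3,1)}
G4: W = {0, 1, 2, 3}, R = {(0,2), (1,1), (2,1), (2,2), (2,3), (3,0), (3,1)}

G1, G2

This is the axiom for density; its first-order frame correspondent is forall x forall y (Rxy -> exists z (Rxz & Rzy)).
G1: satisfies the condition.
G2: satisfies the condition.
G3: fails — R31 but no z with R3z and Rz1.
G4: fails — R30 but no z with R3z and Rz0.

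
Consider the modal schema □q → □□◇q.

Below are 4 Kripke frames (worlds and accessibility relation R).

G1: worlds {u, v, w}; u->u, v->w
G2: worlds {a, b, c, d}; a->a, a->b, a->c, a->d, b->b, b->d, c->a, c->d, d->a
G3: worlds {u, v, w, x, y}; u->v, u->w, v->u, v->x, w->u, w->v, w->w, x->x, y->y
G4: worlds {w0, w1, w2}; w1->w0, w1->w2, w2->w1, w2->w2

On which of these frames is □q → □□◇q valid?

This is the axiom for a generalized confluence (Geach) condition; its first-order frame correspondent is ∀x ∀z (xR²z → ∃w (xRw ∧ zRw)).
G1: condition met.
G2: fails — bR²d but no w with bRw and dRw.
G3: fails — uR²v but no t with uRt and vRt.
G4: fails — w2R²w0 but no w with w2Rw and w0Rw.
Valid on: G1.

G1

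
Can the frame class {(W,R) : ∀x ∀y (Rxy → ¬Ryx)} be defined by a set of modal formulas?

No — not modally definable

Any modally definable frame class is closed under surjective bounded morphisms.
The 5-cycle (worlds a,b,c,d,e with a→b→c→d→e→a) is asymmetric. Mapping every world to a single reflexive point • is a surjective bounded morphism, and the reflexive point is not asymmetric (R•• but asymmetry requires ¬R••).
So the class is not modally definable.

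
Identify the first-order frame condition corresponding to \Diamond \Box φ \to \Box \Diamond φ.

convergence: \forall x \forall y \forall z (Rxy \wedge Rxz \to \exists w (Ryw \wedge Rzw))

Suppose ◇□φ→□◇φ is valid. Take Rxy, Rxz and set V(φ)={w : Ryw}. Then □φ at y so ◇□φ at x, so □◇φ at x, so ◇φ at z, giving w with Rzw and Ryw.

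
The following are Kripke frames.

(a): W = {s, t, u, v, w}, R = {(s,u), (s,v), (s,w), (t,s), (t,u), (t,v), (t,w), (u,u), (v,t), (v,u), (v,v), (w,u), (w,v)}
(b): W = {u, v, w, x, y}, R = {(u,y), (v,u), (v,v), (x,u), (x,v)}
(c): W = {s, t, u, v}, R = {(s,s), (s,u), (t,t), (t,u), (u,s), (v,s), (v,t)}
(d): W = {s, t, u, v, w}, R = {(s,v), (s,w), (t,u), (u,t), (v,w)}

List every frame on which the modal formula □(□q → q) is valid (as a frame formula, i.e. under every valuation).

This is the axiom for shift-reflexivity; its first-order frame correspondent is ∀x ∀y (Rxy → Ryy).
(a): fails — Rvt but not Rtt.
(b): fails — Rvu but not Ruu.
(c): fails — Rtu but not Ruu.
(d): fails — Rut but not Rtt.

none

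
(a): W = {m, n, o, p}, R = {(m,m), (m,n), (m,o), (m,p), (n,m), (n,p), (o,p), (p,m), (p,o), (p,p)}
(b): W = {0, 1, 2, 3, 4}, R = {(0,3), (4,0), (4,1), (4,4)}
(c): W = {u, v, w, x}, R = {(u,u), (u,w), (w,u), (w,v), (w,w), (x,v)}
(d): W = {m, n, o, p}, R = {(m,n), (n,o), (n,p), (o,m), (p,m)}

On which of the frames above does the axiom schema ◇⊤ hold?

(a), (d)

Frame correspondent (Sahlqvist): ∀x ∃y Rxy — i.e. seriality.
(a): condition met.
(b): fails — world 1 has no successor.
(c): fails — world v has no successor.
(d): condition met.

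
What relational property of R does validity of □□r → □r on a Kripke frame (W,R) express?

Suppose □□r→□r is valid. Take Rxy and set V(r)={w : xR²w}. Then □□r at x, so □r at x, so r at y, i.e. ∃z(Rxz∧Rzy).

Density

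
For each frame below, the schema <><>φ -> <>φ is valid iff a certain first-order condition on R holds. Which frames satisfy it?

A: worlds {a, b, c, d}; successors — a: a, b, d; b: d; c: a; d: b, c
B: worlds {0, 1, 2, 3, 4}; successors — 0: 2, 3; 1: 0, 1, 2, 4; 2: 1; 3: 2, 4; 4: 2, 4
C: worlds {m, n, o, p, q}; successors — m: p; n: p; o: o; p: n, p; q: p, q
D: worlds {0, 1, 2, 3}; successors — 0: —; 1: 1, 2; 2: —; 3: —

Frame correspondent (Sahlqvist): forall x forall y forall z (Rxy & Ryz -> Rxz) — i.e. transitivity.
A: fails — Rdc and Rca but not Rda.
B: fails — R10 and R03 but not R13.
C: fails — Rqp and Rpn but not Rqn.
D: ✓.
Valid on: D.

D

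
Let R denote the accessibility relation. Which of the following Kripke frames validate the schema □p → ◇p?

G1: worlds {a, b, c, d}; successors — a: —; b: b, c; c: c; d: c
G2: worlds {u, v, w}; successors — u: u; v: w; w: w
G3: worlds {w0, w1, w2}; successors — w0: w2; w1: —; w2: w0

G2

This is the axiom for seriality; its first-order frame correspondent is ∀x ∃y Rxy.
G1: fails — world a has no successor.
G2: ✓.
G3: fails — world w1 has no successor.
Valid on: G2.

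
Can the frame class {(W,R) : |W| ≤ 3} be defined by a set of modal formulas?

Not definable by any modal formula

Modal frame validity is preserved under disjoint unions.
Any modal formula valid on each of 4 disjoint one-world frames is valid on their disjoint union (validity is preserved under disjoint unions). Each one-world frame has |W|=1≤3, but the union has |W|=4.
So the class is not modally definable.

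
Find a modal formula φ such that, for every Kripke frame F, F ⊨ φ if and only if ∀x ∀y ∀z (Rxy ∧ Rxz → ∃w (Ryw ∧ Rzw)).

◇□p → □◇p

The condition is convergence. The .2 schema ◇□p → □◇p defines it.
Suppose ◇□p→□◇p is valid. Take Rxy, Rxz and set V(p)={w : Ryw}. Then □p at y so ◇□p at x, so □◇p at x, so ◇p at z, giving w with Rzw and Ryw.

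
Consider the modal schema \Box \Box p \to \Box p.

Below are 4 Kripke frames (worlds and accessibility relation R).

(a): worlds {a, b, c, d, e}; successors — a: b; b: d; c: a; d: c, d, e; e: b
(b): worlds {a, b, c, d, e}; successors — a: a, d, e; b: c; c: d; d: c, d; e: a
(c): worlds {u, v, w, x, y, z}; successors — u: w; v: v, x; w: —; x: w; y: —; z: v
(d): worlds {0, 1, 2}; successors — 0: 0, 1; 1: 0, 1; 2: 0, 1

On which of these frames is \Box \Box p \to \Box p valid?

This is the axiom for density; its first-order frame correspondent is \forall x \forall y (Rxy \to \exists z (Rxz \wedge Rzy)).
(a): fails — Reb but no z with Rez and Rzb.
(b): fails — Rbc but no z with Rbz and Rzc.
(c): fails — Rxw but no t with Rxt and Rtw.
(d): holds.
Valid on: (d).

(d)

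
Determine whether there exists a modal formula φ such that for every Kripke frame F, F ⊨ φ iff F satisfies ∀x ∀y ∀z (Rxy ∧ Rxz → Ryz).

The condition is the Euclidean property. A defining modal formula is ◇q → □◇q.

Definable; ◇q → □◇q defines it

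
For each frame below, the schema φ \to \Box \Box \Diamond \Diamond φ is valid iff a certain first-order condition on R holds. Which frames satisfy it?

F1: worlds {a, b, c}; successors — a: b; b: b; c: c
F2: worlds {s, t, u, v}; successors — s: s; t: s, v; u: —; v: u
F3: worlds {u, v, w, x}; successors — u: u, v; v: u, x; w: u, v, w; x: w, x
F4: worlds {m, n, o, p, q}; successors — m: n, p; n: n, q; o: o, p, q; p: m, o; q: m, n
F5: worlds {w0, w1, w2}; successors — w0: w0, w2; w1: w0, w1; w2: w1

F5

This is the axiom for a generalized confluence (Geach) condition; its first-order frame correspondent is \forall x \forall z (x R^2 z \to \exists w (x = w \wedge z R^2 w)).
F1: fails — aR²b but no w with a=w and bR²w.
F2: fails — tR²s but no w with t=w and sR²w.
F3: fails — wR²u but no t with w=t and uR²t.
F4: fails — mR²q but no w with m=w and qR²w.
F5: satisfies the condition.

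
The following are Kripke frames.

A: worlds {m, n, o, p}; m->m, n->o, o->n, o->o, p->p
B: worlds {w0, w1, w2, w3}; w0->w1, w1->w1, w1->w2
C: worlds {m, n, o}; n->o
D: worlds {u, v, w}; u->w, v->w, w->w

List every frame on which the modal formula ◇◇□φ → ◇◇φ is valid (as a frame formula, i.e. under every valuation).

A, C, D

The schema corresponds to a generalized confluence (Geach) condition: ∀x ∀y (xR²y → ∃w (yRw ∧ xR²w)).
A: holds.
B: fails — w0R²w2 but no w with w2Rw and w0R²w.
C: holds.
D: holds.
Valid on: A, C, D.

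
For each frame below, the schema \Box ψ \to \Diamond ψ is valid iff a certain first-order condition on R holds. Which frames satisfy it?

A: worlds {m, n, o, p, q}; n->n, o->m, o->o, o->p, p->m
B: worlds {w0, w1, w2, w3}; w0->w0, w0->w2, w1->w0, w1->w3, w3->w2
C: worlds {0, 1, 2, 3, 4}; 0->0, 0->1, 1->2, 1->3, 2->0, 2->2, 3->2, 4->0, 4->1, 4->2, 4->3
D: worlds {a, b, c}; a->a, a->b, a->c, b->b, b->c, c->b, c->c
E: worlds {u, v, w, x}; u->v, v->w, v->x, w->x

This is the axiom for seriality; its first-order frame correspondent is \forall x \exists y Rxy.
A: fails — world m has no successor.
B: fails — world w2 has no successor.
C: ✓.
D: ✓.
E: fails — world x has no successor.

C, D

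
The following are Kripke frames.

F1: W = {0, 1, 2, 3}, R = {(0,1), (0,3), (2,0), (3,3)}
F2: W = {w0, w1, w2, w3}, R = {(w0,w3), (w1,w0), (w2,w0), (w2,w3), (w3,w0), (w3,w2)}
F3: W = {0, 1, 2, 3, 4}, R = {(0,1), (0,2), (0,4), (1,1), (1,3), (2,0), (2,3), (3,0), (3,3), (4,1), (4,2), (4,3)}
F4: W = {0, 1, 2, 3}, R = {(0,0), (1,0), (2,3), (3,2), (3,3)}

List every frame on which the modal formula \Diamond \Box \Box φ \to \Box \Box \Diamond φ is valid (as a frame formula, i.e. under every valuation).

Frame correspondent (Sahlqvist): \forall x \forall y \forall z ((xRy \wedge x R^2 z) \to \exists w (y R^2 w \wedge zRw)) — i.e. a generalized confluence (Geach) condition.
F1: fails — 0R1, 0R²3 but no w with 1R²w and 3Rw.
F2: fails — w2Rw0, w2R²w0 but no w with w0R²w and w0Rw.
F3: satisfies the condition.
F4: satisfies the condition.

F3, F4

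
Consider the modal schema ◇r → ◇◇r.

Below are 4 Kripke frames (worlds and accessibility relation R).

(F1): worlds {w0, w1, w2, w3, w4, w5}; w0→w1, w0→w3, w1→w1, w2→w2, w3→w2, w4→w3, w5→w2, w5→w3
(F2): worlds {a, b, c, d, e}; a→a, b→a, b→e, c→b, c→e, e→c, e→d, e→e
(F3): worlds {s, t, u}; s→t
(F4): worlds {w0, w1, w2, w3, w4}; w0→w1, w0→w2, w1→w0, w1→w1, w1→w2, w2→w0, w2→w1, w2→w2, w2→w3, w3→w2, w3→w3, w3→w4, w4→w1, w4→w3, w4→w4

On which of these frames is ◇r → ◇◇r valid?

This is the axiom for a generalized confluence (Geach) condition; its first-order frame correspondent is ∀x ∀y (xRy → ∃w (y = w ∧ xR²w)).
(F1): fails — w0Rw3 but no w with w3=w and w0R²w.
(F2): fails — cRb but no w with b=w and cR²w.
(F3): fails — sRt but no w with t=w and sR²w.
(F4): condition met.

(F4)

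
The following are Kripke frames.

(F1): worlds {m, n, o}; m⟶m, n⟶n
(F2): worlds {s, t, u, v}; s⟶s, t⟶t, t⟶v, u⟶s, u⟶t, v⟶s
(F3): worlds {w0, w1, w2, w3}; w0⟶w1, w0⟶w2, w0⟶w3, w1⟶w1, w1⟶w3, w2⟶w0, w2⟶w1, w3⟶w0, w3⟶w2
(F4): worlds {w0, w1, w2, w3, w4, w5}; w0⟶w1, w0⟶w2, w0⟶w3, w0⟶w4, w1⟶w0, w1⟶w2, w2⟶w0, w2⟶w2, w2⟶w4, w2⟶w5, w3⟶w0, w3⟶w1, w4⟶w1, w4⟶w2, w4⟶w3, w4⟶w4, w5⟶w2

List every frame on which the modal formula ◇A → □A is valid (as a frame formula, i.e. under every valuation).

(F1)

Frame correspondent (Sahlqvist): ∀x ∀y ∀z (Rxy ∧ Rxz → y = z) — i.e. partial functionality.
(F1): holds.
(F2): fails — t sees both t and v.
(F3): fails — w0 sees both w1 and w2.
(F4): fails — w0 sees both w1 and w2.
Valid on: (F1).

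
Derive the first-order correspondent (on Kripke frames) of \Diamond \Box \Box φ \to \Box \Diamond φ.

\forall x \forall y \forall z ((xRy \wedge xRz) \to \exists w (y R^2 w \wedge zRw))

This is a Sahlqvist (Geach-type) schema ◇^1□^2φ → □^1◇^1φ.
Minimal-valuation argument: fix x; take any y with xR^1y and any z with xR^1z. Set V(φ) to the set of worlds R-reachable from y in exactly 2 steps. Then □^2φ holds at y, so the antecedent holds at x; validity forces ◇^1φ at z, giving a w with zR^1w and yR^2w.
First-order correspondent: \forall x \forall y \forall z ((xRy \wedge xRz) \to \exists w (y R^2 w \wedge zRw)).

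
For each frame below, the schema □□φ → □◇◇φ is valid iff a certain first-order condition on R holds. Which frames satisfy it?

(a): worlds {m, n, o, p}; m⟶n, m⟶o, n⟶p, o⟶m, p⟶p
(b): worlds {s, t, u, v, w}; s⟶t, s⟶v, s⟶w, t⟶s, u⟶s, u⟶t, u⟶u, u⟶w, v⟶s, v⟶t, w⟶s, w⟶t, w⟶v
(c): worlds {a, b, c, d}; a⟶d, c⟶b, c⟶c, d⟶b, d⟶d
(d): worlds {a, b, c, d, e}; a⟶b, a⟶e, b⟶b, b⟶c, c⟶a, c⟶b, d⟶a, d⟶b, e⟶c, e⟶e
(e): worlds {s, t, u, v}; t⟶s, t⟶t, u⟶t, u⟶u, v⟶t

The schema corresponds to a generalized confluence (Geach) condition: ∀x ∀z (xRz → ∃w (xR²w ∧ zR²w)).
(a): fails — mRo but no w with mR²w and oR²w.
(b): ✓.
(c): fails — cRb but no w with cR²w and bR²w.
(d): ✓.
(e): fails — tRs but no w with tR²w and sR²w.

(b), (d)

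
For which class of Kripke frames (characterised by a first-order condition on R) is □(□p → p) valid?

Suppose □(□p→p) is valid. Take Rxy and set V(p)={w : Ryw}. Then at y, □p holds; since □(□p→p) at x, □p→p at y, so p at y, i.e. Ryy.

Shift-reflexivity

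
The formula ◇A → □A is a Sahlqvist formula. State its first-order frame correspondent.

partial functionality

Suppose ◇A→□A is valid. Take Rxy, Rxz and set V(A)={y}. Then ◇A at x, so □A at x, so A at z, i.e. z=y.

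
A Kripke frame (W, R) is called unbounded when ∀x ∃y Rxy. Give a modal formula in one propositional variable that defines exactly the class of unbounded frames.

This is seriality; the standard corresponding axiom is D: □r → ◇r.

□r → ◇r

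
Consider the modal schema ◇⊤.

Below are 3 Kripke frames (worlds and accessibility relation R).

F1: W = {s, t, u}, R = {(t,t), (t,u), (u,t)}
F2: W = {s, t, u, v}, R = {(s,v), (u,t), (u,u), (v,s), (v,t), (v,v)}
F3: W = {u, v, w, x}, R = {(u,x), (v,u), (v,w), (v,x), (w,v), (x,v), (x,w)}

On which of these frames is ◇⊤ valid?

F3

This is the axiom for seriality; its first-order frame correspondent is ∀x ∃y Rxy.
F1: fails — world s has no successor.
F2: fails — world t has no successor.
F3: ✓.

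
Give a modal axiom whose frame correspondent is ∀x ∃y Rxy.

The condition is seriality. The D schema □s → ◇s defines it.
Suppose □s→◇s is valid. At any x set V(s)=W. Then □s at x, so ◇s at x, so x has a successor.

□s → ◇s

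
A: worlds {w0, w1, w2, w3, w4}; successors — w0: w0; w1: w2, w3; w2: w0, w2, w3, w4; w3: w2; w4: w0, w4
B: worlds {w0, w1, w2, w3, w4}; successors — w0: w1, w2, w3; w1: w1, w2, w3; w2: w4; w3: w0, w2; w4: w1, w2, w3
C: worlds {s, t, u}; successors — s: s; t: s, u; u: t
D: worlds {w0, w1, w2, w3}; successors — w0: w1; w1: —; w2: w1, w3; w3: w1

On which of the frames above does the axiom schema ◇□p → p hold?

Frame correspondent (Sahlqvist): ∀x ∀y (Rxy → Ryx) — i.e. symmetry.
A: fails — Rw1w2 but not Rw2w1.
B: fails — Rw1w2 but not Rw2w1.
C: fails — Rts but not Rst.
D: fails — Rw0w1 but not Rw1w0.
Valid on no frame.

none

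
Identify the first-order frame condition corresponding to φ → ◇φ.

Reflexivity

This is frame-equivalent to □φ → φ (substitute ¬φ for φ and contrapose).
Suppose □φ→φ is valid. At any x set V(φ)={w : Rxw}. Then □φ holds at x, so φ holds at x, i.e. Rxx.
The converse is a direct semantic check.
Frame condition: ∀x Rxx.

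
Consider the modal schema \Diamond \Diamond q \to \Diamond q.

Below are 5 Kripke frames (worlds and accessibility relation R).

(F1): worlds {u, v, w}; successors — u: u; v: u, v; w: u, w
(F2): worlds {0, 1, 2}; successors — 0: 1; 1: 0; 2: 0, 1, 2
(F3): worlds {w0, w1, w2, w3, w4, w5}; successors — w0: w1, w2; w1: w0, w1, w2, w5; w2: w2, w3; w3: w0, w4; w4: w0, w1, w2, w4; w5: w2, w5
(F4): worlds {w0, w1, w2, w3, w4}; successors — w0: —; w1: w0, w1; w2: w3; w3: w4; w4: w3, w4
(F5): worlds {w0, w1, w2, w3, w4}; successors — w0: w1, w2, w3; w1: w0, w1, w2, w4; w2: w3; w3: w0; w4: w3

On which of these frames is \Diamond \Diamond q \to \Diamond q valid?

The schema corresponds to transitivity: \forall x \forall y \forall z (Rxy \wedge Ryz \to Rxz).
(F1): condition met.
(F2): fails — R10 and R01 but not R11.
(F3): fails — Rw1w2 and Rw2w3 but not Rw1w3.
(F4): fails — Rw2w3 and Rw3w4 but not Rw2w4.
(F5): fails — Rw1w0 and Rw0w3 but not Rw1w3.
Valid on: (F1).

(F1)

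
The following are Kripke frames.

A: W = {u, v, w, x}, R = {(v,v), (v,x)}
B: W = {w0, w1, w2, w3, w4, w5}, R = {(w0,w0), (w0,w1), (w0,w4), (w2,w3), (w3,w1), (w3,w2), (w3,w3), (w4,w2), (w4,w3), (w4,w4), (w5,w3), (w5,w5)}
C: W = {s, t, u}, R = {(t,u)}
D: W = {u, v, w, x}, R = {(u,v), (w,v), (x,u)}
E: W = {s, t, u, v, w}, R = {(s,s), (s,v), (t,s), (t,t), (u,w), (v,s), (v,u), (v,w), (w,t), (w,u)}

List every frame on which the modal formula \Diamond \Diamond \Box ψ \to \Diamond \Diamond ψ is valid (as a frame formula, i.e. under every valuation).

Frame correspondent (Sahlqvist): \forall x \forall y (x R^2 y \to \exists w (yRw \wedge x R^2 w)) — i.e. a generalized confluence (Geach) condition.
A: fails — vR²x but no t with xRt and vR²t.
B: fails — w0R²w1 but no w with w1Rw and w0R²w.
C: holds.
D: fails — xR²v but no t with vRt and xR²t.
E: fails — uR²u but no w* with uRw* and uR²w*.
Valid on: C.

C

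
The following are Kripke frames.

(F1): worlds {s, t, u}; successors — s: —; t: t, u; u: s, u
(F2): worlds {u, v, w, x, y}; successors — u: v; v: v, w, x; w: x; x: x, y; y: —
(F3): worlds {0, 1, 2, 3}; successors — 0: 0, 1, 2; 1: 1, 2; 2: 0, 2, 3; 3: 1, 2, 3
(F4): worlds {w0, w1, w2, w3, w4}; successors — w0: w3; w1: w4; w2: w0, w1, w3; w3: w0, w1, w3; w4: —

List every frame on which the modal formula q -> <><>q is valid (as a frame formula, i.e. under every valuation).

(F3)

This is the axiom for a generalized confluence (Geach) condition; its first-order frame correspondent is forall x exists w (x = w & x R^2 w).
(F1): fails — at s but no w with s=w and sR²w.
(F2): fails — at u but no t with u=t and uR²t.
(F3): holds.
(F4): fails — at w1 but no w with w1=w and w1R²w.
Valid on: (F3).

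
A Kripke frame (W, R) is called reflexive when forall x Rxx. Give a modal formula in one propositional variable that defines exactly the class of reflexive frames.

□r → r

This is reflexivity; the standard corresponding axiom is T: □r → r.
Suppose □r→r is valid. At any x set V(r)={w : Rxw}. Then □r holds at x, so r holds at x, i.e. Rxx.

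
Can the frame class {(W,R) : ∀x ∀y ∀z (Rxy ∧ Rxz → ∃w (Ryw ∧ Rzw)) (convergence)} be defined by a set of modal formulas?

Yes, by ◇□p → □◇p

The condition is convergence. A defining modal formula is ◇□p → □◇p.
Suppose ◇□p→□◇p is valid. Take Rxy, Rxz and set V(p)={w : Ryw}. Then □p at y so ◇□p at x, so □◇p at x, so ◇p at z, giving w with Rzw and Ryw.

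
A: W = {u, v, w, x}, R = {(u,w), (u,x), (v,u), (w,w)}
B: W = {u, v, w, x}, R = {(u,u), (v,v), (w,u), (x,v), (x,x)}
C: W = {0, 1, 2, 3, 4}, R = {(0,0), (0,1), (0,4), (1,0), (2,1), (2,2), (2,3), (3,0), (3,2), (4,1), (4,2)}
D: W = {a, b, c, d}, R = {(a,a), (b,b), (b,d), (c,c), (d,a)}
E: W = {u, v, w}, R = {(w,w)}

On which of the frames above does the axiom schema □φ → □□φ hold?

B, E

This is the axiom for transitivity; its first-order frame correspondent is ∀x ∀y ∀z (Rxy ∧ Ryz → Rxz).
A: fails — Rvu and Ruw but not Rvw.
B: ✓.
C: fails — R10 and R01 but not R11.
D: fails — Rbd and Rda but not Rba.
E: ✓.
Valid on: B, E.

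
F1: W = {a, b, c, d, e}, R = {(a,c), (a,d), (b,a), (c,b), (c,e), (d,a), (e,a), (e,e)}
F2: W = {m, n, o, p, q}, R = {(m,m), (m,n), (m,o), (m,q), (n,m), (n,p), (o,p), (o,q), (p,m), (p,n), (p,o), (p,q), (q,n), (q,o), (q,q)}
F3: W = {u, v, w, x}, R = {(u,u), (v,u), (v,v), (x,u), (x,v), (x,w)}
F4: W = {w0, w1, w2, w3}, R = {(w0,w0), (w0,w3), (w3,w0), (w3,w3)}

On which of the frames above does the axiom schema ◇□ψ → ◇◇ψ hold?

F1, F2, F4

This is the axiom for a generalized confluence (Geach) condition; its first-order frame correspondent is ∀x ∀y (xRy → ∃w (yRw ∧ xR²w)).
F1: holds.
F2: holds.
F3: fails — xRw but no t with wRt and xR²t.
F4: holds.
Valid on: F1, F2, F4.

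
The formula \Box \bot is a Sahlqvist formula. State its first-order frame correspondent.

emptiness of R: \forall x \forall y \neg Rxy

□⊥ is valid iff no world has any successor (otherwise □⊥ fails at any world with one).
The converse is a direct semantic check.
Frame condition: \forall x \forall y \neg Rxy.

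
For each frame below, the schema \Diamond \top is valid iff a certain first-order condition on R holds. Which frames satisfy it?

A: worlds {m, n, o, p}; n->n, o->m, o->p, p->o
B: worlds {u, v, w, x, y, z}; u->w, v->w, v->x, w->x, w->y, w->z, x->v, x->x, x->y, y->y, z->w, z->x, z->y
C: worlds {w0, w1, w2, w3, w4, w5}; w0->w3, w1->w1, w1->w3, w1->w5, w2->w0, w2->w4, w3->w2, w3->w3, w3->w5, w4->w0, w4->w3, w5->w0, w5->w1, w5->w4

The schema corresponds to seriality: \forall x \exists y Rxy.
A: fails — world m has no successor.
B: condition met.
C: condition met.

B, C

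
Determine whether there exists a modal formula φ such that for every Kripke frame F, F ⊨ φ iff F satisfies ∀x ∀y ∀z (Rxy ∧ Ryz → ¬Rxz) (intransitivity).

Not definable by any modal formula

Modal frame validity is preserved under surjective bounded morphisms.
The 3-cycle (worlds s,t,u with s→t→u→s) is intransitive. Mapping every world to a single reflexive point • is a surjective bounded morphism; the reflexive point is not intransitive (R••∧R•• but R••).
Hence intransitivity is not modally definable.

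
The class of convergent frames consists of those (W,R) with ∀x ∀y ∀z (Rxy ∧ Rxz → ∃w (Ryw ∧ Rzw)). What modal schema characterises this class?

The condition is convergence. The .2 schema ◇□s → □◇s defines it.

◇□s → □◇s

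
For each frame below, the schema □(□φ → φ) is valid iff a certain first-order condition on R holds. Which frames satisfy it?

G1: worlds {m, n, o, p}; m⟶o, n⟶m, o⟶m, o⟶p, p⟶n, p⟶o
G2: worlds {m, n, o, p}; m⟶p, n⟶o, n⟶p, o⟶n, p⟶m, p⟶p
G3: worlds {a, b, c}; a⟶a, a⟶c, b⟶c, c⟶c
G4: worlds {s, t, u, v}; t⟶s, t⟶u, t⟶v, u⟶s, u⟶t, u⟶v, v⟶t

This is the axiom for shift-reflexivity; its first-order frame correspondent is ∀x ∀y (Rxy → Ryy).
G1: fails — Rom but not Rmm.
G2: fails — Ron but not Rnn.
G3: satisfies the condition.
G4: fails — Ruv but not Rvv.
Valid on: G3.

G3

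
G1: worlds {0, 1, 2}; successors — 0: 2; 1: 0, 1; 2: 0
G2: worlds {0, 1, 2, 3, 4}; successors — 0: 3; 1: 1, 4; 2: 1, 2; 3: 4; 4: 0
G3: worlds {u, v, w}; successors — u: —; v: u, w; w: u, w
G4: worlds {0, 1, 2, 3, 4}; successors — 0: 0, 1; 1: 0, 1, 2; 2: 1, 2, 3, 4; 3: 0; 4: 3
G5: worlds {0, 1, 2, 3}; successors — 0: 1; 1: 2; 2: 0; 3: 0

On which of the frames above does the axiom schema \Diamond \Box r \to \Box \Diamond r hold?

The schema corresponds to convergence: \forall x \forall y \forall z (Rxy \wedge Rxz \to \exists w (Ryw \wedge Rzw)).
G1: fails — R10 and R11 but 0 and 1 have no common successor.
G2: fails — R11 and R14 but 1 and 4 have no common successor.
G3: fails — Rvu and Rvu but u and u have no common successor.
G4: fails — R23 and R22 but 3 and 2 have no common successor.
G5: ✓.

G5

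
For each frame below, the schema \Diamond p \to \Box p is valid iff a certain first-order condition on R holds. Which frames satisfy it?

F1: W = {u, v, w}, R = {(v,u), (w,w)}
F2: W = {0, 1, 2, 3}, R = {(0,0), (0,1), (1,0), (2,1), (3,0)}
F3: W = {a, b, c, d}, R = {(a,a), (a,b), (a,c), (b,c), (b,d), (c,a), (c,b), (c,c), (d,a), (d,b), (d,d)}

F1

This is the axiom for partial functionality; its first-order frame correspondent is \forall x \forall y \forall z (Rxy \wedge Rxz \to y = z).
F1: holds.
F2: fails — 0 sees both 0 and 1.
F3: fails — a sees both a and b.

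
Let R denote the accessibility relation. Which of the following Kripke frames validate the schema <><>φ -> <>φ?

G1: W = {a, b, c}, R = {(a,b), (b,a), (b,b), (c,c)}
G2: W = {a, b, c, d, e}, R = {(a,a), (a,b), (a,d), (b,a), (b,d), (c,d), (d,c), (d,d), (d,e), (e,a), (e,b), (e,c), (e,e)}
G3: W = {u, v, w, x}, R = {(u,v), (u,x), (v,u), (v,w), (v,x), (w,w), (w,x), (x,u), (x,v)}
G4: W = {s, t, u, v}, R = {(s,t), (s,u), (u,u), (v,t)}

The schema corresponds to transitivity: forall x forall y forall z (Rxy & Ryz -> Rxz).
G1: fails — Rab and Rba but not Raa.
G2: fails — Reb and Rbd but not Red.
G3: fails — Ruv and Rvw but not Ruw.
G4: condition met.

G4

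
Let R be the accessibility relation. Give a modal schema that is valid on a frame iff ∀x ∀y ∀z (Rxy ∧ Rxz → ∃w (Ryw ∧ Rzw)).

◇□s → □◇s

A defining formula is ◇□s → □◇s (the .2 axiom).
Suppose ◇□s→□◇s is valid. Take Rxy, Rxz and set V(s)={w : Ryw}. Then □s at y so ◇□s at x, so □◇s at x, so ◇s at z, giving w with Rzw and Ryw.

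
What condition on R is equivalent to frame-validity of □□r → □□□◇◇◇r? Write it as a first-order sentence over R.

∀x ∀z (xR³z → ∃w (xR²w ∧ zR³w))

This is a Sahlqvist (Geach-type) schema ◇^0□^2r → □^3◇^3r.
First-order correspondent: ∀x ∀z (xR³z → ∃w (xR²w ∧ zR³w)).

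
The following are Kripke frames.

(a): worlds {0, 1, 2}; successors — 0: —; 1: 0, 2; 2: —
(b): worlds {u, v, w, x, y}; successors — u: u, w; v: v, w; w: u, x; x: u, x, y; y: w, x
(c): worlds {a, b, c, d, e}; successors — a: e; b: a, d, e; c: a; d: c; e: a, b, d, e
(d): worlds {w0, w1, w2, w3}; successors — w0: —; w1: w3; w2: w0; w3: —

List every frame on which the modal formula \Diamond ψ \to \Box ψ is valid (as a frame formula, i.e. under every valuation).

(d)

This is the axiom for partial functionality; its first-order frame correspondent is \forall x \forall y \forall z (Rxy \wedge Rxz \to y = z).
(a): fails — 1 sees both 0 and 2.
(b): fails — u sees both u and w.
(c): fails — b sees both a and d.
(d): satisfies the condition.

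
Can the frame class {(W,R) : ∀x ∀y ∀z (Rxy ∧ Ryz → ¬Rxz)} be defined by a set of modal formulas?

If a class were modally definable it would be closed under surjective bounded morphisms (Goldblatt–Thomason).
The 5-cycle (worlds w0,w1,w2,w3,w4 with w0→w1→w2→w3→w4→w0) is intransitive. Mapping every world to a single reflexive point • is a surjective bounded morphism; the reflexive point is not intransitive (R••∧R•• but R••).
Hence intransitivity is not modally definable.

No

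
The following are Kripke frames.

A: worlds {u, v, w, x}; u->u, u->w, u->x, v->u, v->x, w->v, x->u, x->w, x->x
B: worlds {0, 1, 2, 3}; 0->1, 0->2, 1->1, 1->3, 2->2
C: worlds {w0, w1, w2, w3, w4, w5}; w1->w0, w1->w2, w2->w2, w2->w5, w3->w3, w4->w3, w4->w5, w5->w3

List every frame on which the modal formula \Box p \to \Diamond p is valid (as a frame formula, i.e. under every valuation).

Frame correspondent (Sahlqvist): \forall x \exists y Rxy — i.e. seriality.
A: ✓.
B: fails — world 3 has no successor.
C: fails — world w0 has no successor.
Valid on: A.

A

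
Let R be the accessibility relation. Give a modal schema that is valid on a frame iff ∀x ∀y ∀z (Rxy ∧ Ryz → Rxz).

This is transitivity; the standard corresponding axiom is 4: □ψ → □□ψ.
Suppose □ψ→□□ψ is valid. Take Rxy, Ryz and set V(ψ)={w : Rxw}. Then □ψ at x, so □□ψ at x, so □ψ at y, so ψ at z, i.e. Rxz.

□ψ → □□ψ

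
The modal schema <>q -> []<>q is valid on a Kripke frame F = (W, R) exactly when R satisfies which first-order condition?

This is the 5 axiom.
Its frame correspondent is the Euclidean property — forall x forall y forall z (Rxy & Rxz -> Ryz).

The Euclidean property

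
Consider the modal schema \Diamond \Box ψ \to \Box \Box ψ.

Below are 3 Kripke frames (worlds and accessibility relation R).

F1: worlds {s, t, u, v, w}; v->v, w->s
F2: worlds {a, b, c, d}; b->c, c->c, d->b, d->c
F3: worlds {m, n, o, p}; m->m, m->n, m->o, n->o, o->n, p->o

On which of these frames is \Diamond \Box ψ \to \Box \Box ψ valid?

F1, F2

The schema corresponds to a generalized confluence (Geach) condition: \forall x \forall y \forall z ((xRy \wedge x R^2 z) \to \exists w (yRw \wedge z = w)).
F1: ✓.
F2: ✓.
F3: fails — mRn, mR²m but no w with nRw and m=w.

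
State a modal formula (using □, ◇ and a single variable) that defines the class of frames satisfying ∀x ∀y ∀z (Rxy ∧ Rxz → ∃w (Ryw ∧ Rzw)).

◇□q → □◇q

This is convergence; the standard corresponding axiom is .2: ◇□q → □◇q.
Suppose ◇□q→□◇q is valid. Take Rxy, Rxz and set V(q)={w : Ryw}. Then □q at y so ◇□q at x, so □◇q at x, so ◇q at z, giving w with Rzw and Ryw.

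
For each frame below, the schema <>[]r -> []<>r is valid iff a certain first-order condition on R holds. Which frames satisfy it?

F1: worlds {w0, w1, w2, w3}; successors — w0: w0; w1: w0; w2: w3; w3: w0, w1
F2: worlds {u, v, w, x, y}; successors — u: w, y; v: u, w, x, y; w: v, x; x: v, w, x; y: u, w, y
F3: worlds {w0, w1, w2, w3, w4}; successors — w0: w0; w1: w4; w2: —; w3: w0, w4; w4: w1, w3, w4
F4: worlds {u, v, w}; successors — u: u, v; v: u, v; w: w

F1, F4

This is the axiom for convergence; its first-order frame correspondent is forall x forall y forall z (Rxy & Rxz -> exists w (Ryw & Rzw)).
F1: ✓.
F2: fails — Ruw and Ruy but w and y have no common successor.
F3: fails — Rw3w0 and Rw3w4 but w0 and w4 have no common successor.
F4: ✓.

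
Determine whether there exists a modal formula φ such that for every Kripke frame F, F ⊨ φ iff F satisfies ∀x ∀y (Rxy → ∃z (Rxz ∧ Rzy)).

Definable; □□q → □q defines it

Yes: it is density, defined by the C4 schema □□q → □q.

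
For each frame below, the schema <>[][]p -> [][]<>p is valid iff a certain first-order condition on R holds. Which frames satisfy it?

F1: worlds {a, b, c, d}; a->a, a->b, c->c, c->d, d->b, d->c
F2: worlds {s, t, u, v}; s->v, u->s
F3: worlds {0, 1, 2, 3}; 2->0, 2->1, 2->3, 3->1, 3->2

none

Frame correspondent (Sahlqvist): forall x forall y forall z ((xRy & x R^2 z) -> exists w (y R^2 w & zRw)) — i.e. a generalized confluence (Geach) condition.
F1: fails — aRa, aR²b but no w with aR²w and bRw.
F2: fails — uRs, uR²v but no w with sR²w and vRw.
F3: fails — 2R0, 2R²1 but no w with 0R²w and 1Rw.
Valid on no frame.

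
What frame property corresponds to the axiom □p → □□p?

Transitivity

Suppose □p→□□p is valid. Take Rxy, Ryz and set V(p)={w : Rxw}. Then □p at x, so □□p at x, so □p at y, so p at z, i.e. Rxz.
Conversely, any frame satisfying ∀x ∀y ∀z (Rxy ∧ Ryz → Rxz) validates the schema.
Frame condition: ∀x ∀y ∀z (Rxy ∧ Ryz → Rxz).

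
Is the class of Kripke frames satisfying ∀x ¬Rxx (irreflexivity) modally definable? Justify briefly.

Not definable by any modal formula

Modal frame validity is preserved under surjective bounded morphisms.
The 4-cycle (worlds s,t,u,v with s→t→u→v→s) is irreflexive, and the map sending every world to a single reflexive point • is a surjective bounded morphism (forth: every edge maps to (•,•); back: every world has a successor). So any modal formula valid on the 4-cycle is also valid on the reflexive point, which is not irreflexive.
Hence irreflexivity is not modally definable.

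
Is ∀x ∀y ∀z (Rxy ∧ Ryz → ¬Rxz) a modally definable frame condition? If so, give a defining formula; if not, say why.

Modal frame validity is preserved under surjective bounded morphisms.
The 3-cycle (worlds a,b,c with a→b→c→a) is intransitive. Mapping every world to a single reflexive point • is a surjective bounded morphism; the reflexive point is not intransitive (R••∧R•• but R••).
Hence intransitivity is not modally definable.

No — not modally definable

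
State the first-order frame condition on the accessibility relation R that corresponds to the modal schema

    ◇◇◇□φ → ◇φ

∀x ∀y (xR³y → ∃w (yRw ∧ xRw))

This is a Sahlqvist (Geach-type) schema ◇^3□^1φ → □^0◇^1φ.
Minimal-valuation argument: fix x; take any y with xR^3y and any z with xR^0z. Set V(φ) to the set of worlds R-reachable from y in exactly 1 step. Then □^1φ holds at y, so the antecedent holds at x; validity forces ◇^1φ at z, giving a w with zR^1w and yR^1w.
First-order correspondent: ∀x ∀y (xR³y → ∃w (yRw ∧ xRw)).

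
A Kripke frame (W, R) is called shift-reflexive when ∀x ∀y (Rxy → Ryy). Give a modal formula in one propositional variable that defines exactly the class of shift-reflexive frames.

□(□s → s)

This is shift-reflexivity; the standard corresponding axiom is T□: □(□s → s).
Suppose □(□s→s) is valid. Take Rxy and set V(s)={w : Ryw}. Then at y, □s holds; since □(□s→s) at x, □s→s at y, so s at y, i.e. Ryy.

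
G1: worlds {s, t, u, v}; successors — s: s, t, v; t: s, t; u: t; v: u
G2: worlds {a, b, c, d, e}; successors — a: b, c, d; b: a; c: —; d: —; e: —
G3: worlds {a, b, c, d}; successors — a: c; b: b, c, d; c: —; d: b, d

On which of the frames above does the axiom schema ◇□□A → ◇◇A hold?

This is the axiom for a generalized confluence (Geach) condition; its first-order frame correspondent is ∀x ∀y (xRy → ∃w (yR²w ∧ xR²w)).
G1: ✓.
G2: fails — aRb but no w with bR²w and aR²w.
G3: fails — aRc but no w with cR²w and aR²w.

G1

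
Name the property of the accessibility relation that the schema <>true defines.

seriality: forall x exists y Rxy

This schema is equivalent to the D axiom □q → ◇q.
Its frame correspondent is seriality — forall x exists y Rxy.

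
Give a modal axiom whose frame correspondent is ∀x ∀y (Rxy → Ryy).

The condition is shift-reflexivity. The T□ schema □(□q → q) defines it.

□(□q → q)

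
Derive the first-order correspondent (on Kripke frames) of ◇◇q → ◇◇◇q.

∀x ∀y (xR²y → ∃w (y = w ∧ xR³w))

This is a Sahlqvist (Geach-type) schema ◇^2□^0q → □^0◇^3q.
First-order correspondent: ∀x ∀y (xR²y → ∃w (y = w ∧ xR³w)).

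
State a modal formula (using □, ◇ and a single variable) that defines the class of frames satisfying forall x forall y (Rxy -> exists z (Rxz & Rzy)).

The condition is density. The C4 schema □□s → □s defines it.

□□s → □s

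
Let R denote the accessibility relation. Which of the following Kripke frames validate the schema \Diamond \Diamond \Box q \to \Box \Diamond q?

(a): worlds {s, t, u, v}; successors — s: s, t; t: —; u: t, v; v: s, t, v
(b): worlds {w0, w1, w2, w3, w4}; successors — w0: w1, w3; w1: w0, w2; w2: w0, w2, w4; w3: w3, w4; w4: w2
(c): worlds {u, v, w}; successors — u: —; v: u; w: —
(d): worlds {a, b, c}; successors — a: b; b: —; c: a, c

(c)

Frame correspondent (Sahlqvist): \forall x \forall y \forall z ((x R^2 y \wedge xRz) \to \exists w (yRw \wedge zRw)) — i.e. a generalized confluence (Geach) condition.
(a): fails — sR²s, sRt but no w with sRw and tRw.
(b): fails — w0R²w0, w0Rw1 but no w with w0Rw and w1Rw.
(c): satisfies the condition.
(d): fails — cR²a, cRc but no w with aRw and cRw.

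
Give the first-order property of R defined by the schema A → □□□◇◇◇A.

This is a Sahlqvist (Geach-type) schema ◇^0□^0A → □^3◇^3A.
Minimal-valuation argument: fix x; take any y with xR^0y and any z with xR^3z. Set V(A) to the set of worlds R-reachable from y in exactly 0 steps. Then □^0A holds at y, so the antecedent holds at x; validity forces ◇^3A at z, giving a w with zR^3w and yR^0w.
First-order correspondent: ∀x ∀z (xR³z → ∃w (x = w ∧ zR³w)).

∀x ∀z (xR³z → ∃w (x = w ∧ zR³w))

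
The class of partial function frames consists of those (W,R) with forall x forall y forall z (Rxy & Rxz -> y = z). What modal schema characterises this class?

◇ψ → □ψ

This is partial functionality; the standard corresponding axiom is CD: ◇ψ → □ψ.
Suppose ◇ψ→□ψ is valid. Take Rxy, Rxz and set V(ψ)={y}. Then ◇ψ at x, so □ψ at x, so ψ at z, i.e. z=y.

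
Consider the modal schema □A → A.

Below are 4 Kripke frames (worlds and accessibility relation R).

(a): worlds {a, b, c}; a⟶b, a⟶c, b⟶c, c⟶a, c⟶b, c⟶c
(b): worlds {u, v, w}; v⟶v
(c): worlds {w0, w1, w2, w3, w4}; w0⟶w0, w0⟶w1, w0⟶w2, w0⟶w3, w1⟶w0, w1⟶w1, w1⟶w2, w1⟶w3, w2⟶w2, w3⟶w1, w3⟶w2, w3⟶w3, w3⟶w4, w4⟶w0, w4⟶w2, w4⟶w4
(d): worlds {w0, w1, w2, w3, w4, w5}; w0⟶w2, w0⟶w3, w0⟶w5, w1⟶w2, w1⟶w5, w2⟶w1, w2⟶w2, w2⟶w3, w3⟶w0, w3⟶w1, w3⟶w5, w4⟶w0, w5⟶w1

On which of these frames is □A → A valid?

(c)

Frame correspondent (Sahlqvist): ∀x Rxx — i.e. reflexivity.
(a): fails — world a does not see itself.
(b): fails — world u does not see itself.
(c): holds.
(d): fails — world w0 does not see itself.
Valid on: (c).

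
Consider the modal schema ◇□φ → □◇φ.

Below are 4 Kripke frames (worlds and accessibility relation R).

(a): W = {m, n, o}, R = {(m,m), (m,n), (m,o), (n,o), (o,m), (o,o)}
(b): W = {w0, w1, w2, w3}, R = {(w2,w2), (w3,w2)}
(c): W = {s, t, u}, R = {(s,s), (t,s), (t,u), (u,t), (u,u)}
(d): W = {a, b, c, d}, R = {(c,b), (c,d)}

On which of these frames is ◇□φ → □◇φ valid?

(a), (b)

This is the axiom for convergence; its first-order frame correspondent is ∀x ∀y ∀z (Rxy ∧ Rxz → ∃w (Ryw ∧ Rzw)).
(a): condition met.
(b): condition met.
(c): fails — Rts and Rtu but s and u have no common successor.
(d): fails — Rcb and Rcb but b and b have no common successor.
Valid on: (a), (b).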